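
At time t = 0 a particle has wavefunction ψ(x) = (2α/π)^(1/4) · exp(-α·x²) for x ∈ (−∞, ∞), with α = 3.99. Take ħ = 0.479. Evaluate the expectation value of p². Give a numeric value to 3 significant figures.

p² ψ = −ħ² d²ψ/dx²; ⟨p²⟩ = −ħ² ∫ ψ*·ψ'' dx.
Gaussian moments: ∫x^(2j)·e^(−2αx²) dx = (2j−1)!!/(4α)^j · √(π/(2α)), odd powers integrate to 0; here √(π/(2α)) = 0.62744. Derivatives: d/dx e^(−αx²) = −2αx·e^(−αx²), d²/dx² e^(−αx²) = (4α²x² − 2α)·e^(−αx²).
⟨p²⟩ = 0.91547.

0.915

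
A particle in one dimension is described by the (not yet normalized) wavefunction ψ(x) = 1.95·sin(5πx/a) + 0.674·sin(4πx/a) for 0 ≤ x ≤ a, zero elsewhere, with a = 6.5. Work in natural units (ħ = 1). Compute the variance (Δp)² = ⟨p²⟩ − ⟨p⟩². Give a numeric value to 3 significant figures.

5.62

Compute ⟨p⟩ and ⟨p²⟩ separately; (Δp)² = ⟨p²⟩ − ⟨p⟩².
d²/dx² sin(jπx/a) = −(jπ/a)²·sin(jπx/a); on 0 ≤ x ≤ a, ∫sin²(jπx/a) dx = a/2 and ∫sin(jπx/a)·sin(lπx/a) dx = 0 for j ≠ l, so only diagonal terms survive in ∫|ψ|² and ∫ψ·ψ″; ∫ψ·ψ′ dx = [ψ²/2] between the walls = 0.
Normalization: ∫|ψ|² dx = 13.835.
⟨p⟩ = 0.0000 and ⟨p²⟩ = 5.6156.
(Δp)² = 5.6156 − (0.0000)² = 5.6156.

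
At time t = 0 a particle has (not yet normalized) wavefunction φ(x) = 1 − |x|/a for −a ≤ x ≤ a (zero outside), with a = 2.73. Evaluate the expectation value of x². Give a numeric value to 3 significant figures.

⟨x²⟩ = ∫ x²·|φ|² dx / ∫|φ|² dx (integrals over the domain).
φ is even, so ∫ over [−a, a] = 2∫₀ᵃ with φ = 1 − x/a there: ∫₀ᵃ (1 − x/a)² dx = a/3, ∫₀ᵃ x²(1 − x/a)² dx = a³/30, ∫₀ᵃ x⁴(1 − x/a)² dx = a⁵/105.
State is unnormalized: ∫|φ|² dx = 1.8200, and ∫φ*·x²·φ dx = 1.3564, so ⟨x²⟩ = 1.3564 / 1.8200.
⟨x²⟩ = 0.74529.

0.745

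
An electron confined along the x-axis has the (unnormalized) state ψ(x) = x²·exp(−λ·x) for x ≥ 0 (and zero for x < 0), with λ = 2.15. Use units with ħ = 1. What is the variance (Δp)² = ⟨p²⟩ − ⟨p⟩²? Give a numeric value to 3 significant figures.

1.54

Compute ⟨p⟩ and ⟨p²⟩ separately; (Δp)² = ⟨p²⟩ − ⟨p⟩².
Differentiate x²·exp(−λ·x) with the product rule; every integrand then reduces to terms xʲ·e^(−2λx) on [0, ∞), with ∫₀^∞ xʲ·e^(−2λx) dx = j!/(2λ)^(j+1).
Normalization: ∫|ψ|² dx = 0.016326.
⟨p⟩ = 0.0000 and ⟨p²⟩ = 1.5408.
(Δp)² = 1.5408 − (0.0000)² = 1.5408.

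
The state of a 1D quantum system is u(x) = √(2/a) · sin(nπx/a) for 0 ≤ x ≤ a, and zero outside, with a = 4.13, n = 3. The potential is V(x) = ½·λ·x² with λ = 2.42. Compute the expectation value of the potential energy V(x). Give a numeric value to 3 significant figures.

6.76

⟨V⟩ = ∫ V(x)·|u|² dx.
With sin²θ = (1 − cos2θ)/2 on 0 ≤ x ≤ a: ∫sin²(nπx/a) dx = a/2, ∫x·sin²(nπx/a) dx = a²/4, ∫x²·sin²(nπx/a) dx = a³·(1/6 − 1/(4n²π²)); higher powers xᵏ the same way, integrating xᵏ·cos(2nπx/a) by parts.
⟨V⟩ = 6.7634.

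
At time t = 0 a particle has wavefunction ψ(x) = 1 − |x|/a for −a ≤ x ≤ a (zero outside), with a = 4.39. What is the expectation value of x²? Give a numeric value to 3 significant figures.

1.93

⟨x²⟩ = ∫ x²·|ψ|² dx / ∫|ψ|² dx (integrals over the domain).
ψ is even, so ∫ over [−a, a] = 2∫₀ᵃ with ψ = 1 − x/a there: ∫₀ᵃ (1 − x/a)² dx = a/3, ∫₀ᵃ x²(1 − x/a)² dx = a³/30, ∫₀ᵃ x⁴(1 − x/a)² dx = a⁵/105.
State is unnormalized: ∫|ψ|² dx = 2.9267, and ∫ψ*·x²·ψ dx = 5.6403, so ⟨x²⟩ = 5.6403 / 2.9267.
⟨x²⟩ = 1.9272.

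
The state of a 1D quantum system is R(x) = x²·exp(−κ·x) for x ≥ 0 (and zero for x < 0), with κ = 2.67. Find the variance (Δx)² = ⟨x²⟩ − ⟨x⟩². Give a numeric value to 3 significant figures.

Compute ⟨x⟩ and ⟨x²⟩ separately, then (Δx)² = ⟨x²⟩ − ⟨x⟩².
Every integrand reduces to terms xʲ·e^(−2κx) on [0, ∞); use ∫₀^∞ xʲ·e^(−2κx) dx = j!/(2κ)^(j+1).
Normalization: ∫|R|² dx = 0.0055272.
⟨x⟩ = 0.93633 and ⟨x²⟩ = 1.0521.
(Δx)² = 1.0521 − (0.93633)² = 0.17534.

0.175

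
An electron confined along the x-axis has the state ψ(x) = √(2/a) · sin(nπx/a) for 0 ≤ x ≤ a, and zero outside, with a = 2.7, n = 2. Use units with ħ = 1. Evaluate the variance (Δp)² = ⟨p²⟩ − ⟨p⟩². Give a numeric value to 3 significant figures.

Compute ⟨p⟩ and ⟨p²⟩ separately; (Δp)² = ⟨p²⟩ − ⟨p⟩².
d/dx sin(nπx/a) = (nπ/a)·cos(nπx/a) and d²/dx² sin(nπx/a) = −(nπ/a)²·sin(nπx/a); on 0 ≤ x ≤ a, ∫sin²(nπx/a) dx = a/2 and ∫sin(nπx/a)·cos(nπx/a) dx = 0.
⟨p⟩ = 0.0000 and ⟨p²⟩ = 5.4154.
(Δp)² = 5.4154 − (0.0000)² = 5.4154.

5.42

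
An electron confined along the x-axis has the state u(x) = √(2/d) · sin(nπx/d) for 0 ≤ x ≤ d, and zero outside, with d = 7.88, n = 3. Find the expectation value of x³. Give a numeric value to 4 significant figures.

⟨x³⟩ = ∫ x³·|u|² dx (integrals over the domain).
With sin²θ = (1 − cos2θ)/2 on 0 ≤ x ≤ d: ∫sin²(nπx/d) dx = d/2, ∫x·sin²(nπx/d) dx = d²/4, ∫x²·sin²(nπx/d) dx = d³·(1/6 − 1/(4n²π²)); higher powers xᵏ the same way, integrating xᵏ·cos(2nπx/d) by parts.
⟨x³⟩ = 118.19.

118.2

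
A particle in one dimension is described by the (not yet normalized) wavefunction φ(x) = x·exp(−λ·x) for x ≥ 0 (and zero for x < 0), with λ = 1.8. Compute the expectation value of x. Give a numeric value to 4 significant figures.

⟨x⟩ = ∫ x·|φ|² dx / ∫|φ|² dx (integrals over the domain).
Every integrand reduces to terms xʲ·e^(−2λx) on [0, ∞); use ∫₀^∞ xʲ·e^(−2λx) dx = j!/(2λ)^(j+1).
State is unnormalized: ∫|φ|² dx = 0.042867, and ∫φ*·x·φ dx = 0.035722, so ⟨x⟩ = 0.035722 / 0.042867.
⟨x⟩ = 0.83333.

0.8333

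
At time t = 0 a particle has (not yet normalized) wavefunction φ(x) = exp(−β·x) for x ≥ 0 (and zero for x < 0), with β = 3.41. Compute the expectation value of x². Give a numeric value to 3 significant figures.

⟨x²⟩ = ∫ x²·|φ|² dx / ∫|φ|² dx (integrals over the domain).
Every integrand reduces to terms xʲ·e^(−2βx) on [0, ∞); use ∫₀^∞ xʲ·e^(−2βx) dx = j!/(2β)^(j+1).
State is unnormalized: ∫|φ|² dx = 0.14663, and ∫φ*·x²·φ dx = 0.0063049, so ⟨x²⟩ = 0.0063049 / 0.14663.
⟨x²⟩ = 0.042999.

0.0430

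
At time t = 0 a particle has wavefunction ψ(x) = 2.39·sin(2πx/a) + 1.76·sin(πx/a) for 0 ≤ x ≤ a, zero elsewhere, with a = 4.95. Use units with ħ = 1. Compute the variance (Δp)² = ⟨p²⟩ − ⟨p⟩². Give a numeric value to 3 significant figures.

1.19

Compute ⟨p⟩ and ⟨p²⟩ separately; (Δp)² = ⟨p²⟩ − ⟨p⟩².
d²/dx² sin(jπx/a) = −(jπ/a)²·sin(jπx/a); on 0 ≤ x ≤ a, ∫sin²(jπx/a) dx = a/2 and ∫sin(jπx/a)·sin(lπx/a) dx = 0 for j ≠ l, so only diagonal terms survive in ∫|ψ|² and ∫ψ·ψ″; ∫ψ·ψ′ dx = [ψ²/2] between the walls = 0.
Normalization: ∫|ψ|² dx = 21.804.
⟨p⟩ = 0.0000 and ⟨p²⟩ = 1.1863.
(Δp)² = 1.1863 − (0.0000)² = 1.1863.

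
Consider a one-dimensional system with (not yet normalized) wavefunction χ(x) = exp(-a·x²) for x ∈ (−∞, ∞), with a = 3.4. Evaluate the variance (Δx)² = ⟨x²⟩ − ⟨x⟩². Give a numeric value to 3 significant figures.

0.0735

Compute ⟨x⟩ and ⟨x²⟩ separately, then (Δx)² = ⟨x²⟩ − ⟨x⟩².
Gaussian moments: ∫x^(2j)·e^(−2ax²) dx = (2j−1)!!/(4a)^j · √(π/(2a)), odd powers integrate to 0; here √(π/(2a)) = 0.67971.
Normalization: ∫|χ|² dx = 0.67971.
⟨x⟩ = 0.0000 and ⟨x²⟩ = 0.073529.
(Δx)² = 0.073529 − (0.0000)² = 0.073529.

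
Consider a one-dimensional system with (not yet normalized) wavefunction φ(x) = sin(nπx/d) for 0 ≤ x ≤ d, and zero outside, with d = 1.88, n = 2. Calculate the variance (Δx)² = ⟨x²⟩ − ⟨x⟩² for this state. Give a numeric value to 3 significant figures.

0.250

Compute ⟨x⟩ and ⟨x²⟩ separately, then (Δx)² = ⟨x²⟩ − ⟨x⟩².
With sin²θ = (1 − cos2θ)/2 on 0 ≤ x ≤ d: ∫sin²(nπx/d) dx = d/2, ∫x·sin²(nπx/d) dx = d²/4, ∫x²·sin²(nπx/d) dx = d³·(1/6 − 1/(4n²π²)); higher powers xᵏ the same way, integrating xᵏ·cos(2nπx/d) by parts.
Normalization: ∫|φ|² dx = 0.94000.
⟨x⟩ = 0.94000 and ⟨x²⟩ = 1.1334.
(Δx)² = 1.1334 − (0.94000)² = 0.24977.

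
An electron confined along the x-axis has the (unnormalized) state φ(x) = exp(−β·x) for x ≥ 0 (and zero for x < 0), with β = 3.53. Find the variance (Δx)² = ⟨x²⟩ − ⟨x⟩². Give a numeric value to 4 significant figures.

0.02006

Compute ⟨x⟩ and ⟨x²⟩ separately, then (Δx)² = ⟨x²⟩ − ⟨x⟩².
Every integrand reduces to terms xʲ·e^(−2βx) on [0, ∞); use ∫₀^∞ xʲ·e^(−2βx) dx = j!/(2β)^(j+1).
Normalization: ∫|φ|² dx = 0.14164.
⟨x⟩ = 0.14164 and ⟨x²⟩ = 0.040126.
(Δx)² = 0.040126 − (0.14164)² = 0.020063.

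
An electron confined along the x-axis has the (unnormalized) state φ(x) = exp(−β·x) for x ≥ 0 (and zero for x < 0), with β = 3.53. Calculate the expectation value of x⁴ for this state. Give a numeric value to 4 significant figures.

0.009660

⟨x⁴⟩ = ∫ x⁴·|φ|² dx / ∫|φ|² dx (integrals over the domain).
Every integrand reduces to terms xʲ·e^(−2βx) on [0, ∞); use ∫₀^∞ xʲ·e^(−2βx) dx = j!/(2β)^(j+1).
State is unnormalized: ∫|φ|² dx = 0.14164, and ∫φ*·x⁴·φ dx = 0.0013683, so ⟨x⁴⟩ = 0.0013683 / 0.14164.
⟨x⁴⟩ = 0.0096603.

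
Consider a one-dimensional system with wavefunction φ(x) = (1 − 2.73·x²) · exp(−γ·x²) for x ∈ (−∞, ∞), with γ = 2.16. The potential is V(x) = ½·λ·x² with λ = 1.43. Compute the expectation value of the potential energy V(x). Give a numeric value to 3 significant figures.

0.0746

⟨V⟩ = ∫ V(x)·|φ|² dx / ∫|φ|² dx.
Expand each integrand as polynomial × e^(−2γx²) and use ∫x^(2j)·e^(−2γx²) dx = (2j−1)!!/(4γ)^j · √(π/(2γ)), odd powers → 0; here √(π/(2γ)) = 0.85277.
State is unnormalized: ∫|φ|² dx = 0.56929, and ∫φ*·V(x)·φ dx = 0.042466, so ⟨V⟩ = 0.042466 / 0.56929.
⟨V⟩ = 0.074594.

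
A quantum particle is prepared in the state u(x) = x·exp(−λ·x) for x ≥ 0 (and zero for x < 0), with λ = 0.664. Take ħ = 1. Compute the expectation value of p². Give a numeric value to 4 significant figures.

0.4409

p² u = −ħ² d²u/dx²; ⟨p²⟩ = −ħ² ∫ u*·u'' dx / ∫|u|² dx.
Differentiate x·exp(−λ·x) with the product rule; every integrand then reduces to terms xʲ·e^(−2λx) on [0, ∞), with ∫₀^∞ xʲ·e^(−2λx) dx = j!/(2λ)^(j+1).
State is unnormalized: ∫|u|² dx = 0.85396, and ∫u*·(−ħ² u'') dx = 0.37651, so ⟨p²⟩ = 0.37651 / 0.85396.
⟨p²⟩ = 0.44090.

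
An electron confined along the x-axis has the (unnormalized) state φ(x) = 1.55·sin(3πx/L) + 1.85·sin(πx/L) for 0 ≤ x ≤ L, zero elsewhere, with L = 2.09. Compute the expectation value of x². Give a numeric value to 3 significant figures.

⟨x²⟩ = ∫ x²·|φ|² dx / ∫|φ|² dx (integrals over the domain).
On 0 ≤ x ≤ L (j ≠ l): ∫sin²(jπx/L) dx = L/2, ∫sin(jπx/L)·sin(lπx/L) dx = 0; diagonal moments ∫x·sin²(jπx/L) dx = L²/4, ∫x²·sin²(jπx/L) dx = L³·(1/6 − 1/(4j²π²)); cross terms ∫x·sin(jπx/L)·sin(lπx/L) dx = 0 for j + l even and −4jlL²/(π²(j² − l²)²) for j + l odd, ∫x²·sin(jπx/L)·sin(lπx/L) dx = (−1)^(j+l)·4jlL³/(π²(j² − l²)²); higher powers the same way via product-to-sum and parts.
State is unnormalized: ∫|φ|² dx = 6.0871, and ∫φ*·x²·φ dx = 9.0045, so ⟨x²⟩ = 9.0045 / 6.0871.
⟨x²⟩ = 1.4793.

1.48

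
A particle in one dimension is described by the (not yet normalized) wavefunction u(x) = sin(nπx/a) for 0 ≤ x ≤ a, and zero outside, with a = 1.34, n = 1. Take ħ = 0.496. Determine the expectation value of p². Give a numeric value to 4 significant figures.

p² u = −ħ² d²u/dx²; ⟨p²⟩ = −ħ² ∫ u*·u'' dx / ∫|u|² dx.
d/dx sin(nπx/a) = (nπ/a)·cos(nπx/a) and d²/dx² sin(nπx/a) = −(nπ/a)²·sin(nπx/a); on 0 ≤ x ≤ a, ∫sin²(nπx/a) dx = a/2 and ∫sin(nπx/a)·cos(nπx/a) dx = 0.
State is unnormalized: ∫|u|² dx = 0.67000, and ∫u*·(−ħ² u'') dx = 0.90600, so ⟨p²⟩ = 0.90600 / 0.67000.
⟨p²⟩ = 1.3522.

1.352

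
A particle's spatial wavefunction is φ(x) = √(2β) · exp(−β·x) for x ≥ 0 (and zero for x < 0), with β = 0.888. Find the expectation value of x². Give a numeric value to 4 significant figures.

⟨x²⟩ = ∫ x²·|φ|² dx (integrals over the domain).
Every integrand reduces to terms xʲ·e^(−2βx) on [0, ∞); use ∫₀^∞ xʲ·e^(−2βx) dx = j!/(2β)^(j+1).
⟨x²⟩ = 0.63408.

0.6341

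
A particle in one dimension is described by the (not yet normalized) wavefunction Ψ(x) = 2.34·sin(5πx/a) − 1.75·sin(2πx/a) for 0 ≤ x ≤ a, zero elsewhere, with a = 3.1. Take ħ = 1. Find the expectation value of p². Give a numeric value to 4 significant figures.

17.94

p² Ψ = −ħ² d²Ψ/dx²; ⟨p²⟩ = −ħ² ∫ Ψ*·Ψ'' dx / ∫|Ψ|² dx.
d²/dx² sin(jπx/a) = −(jπ/a)²·sin(jπx/a); on 0 ≤ x ≤ a, ∫sin²(jπx/a) dx = a/2 and ∫sin(jπx/a)·sin(lπx/a) dx = 0 for j ≠ l, so only diagonal terms survive in ∫|Ψ|² and ∫Ψ·Ψ″; ∫Ψ·Ψ′ dx = [Ψ²/2] between the walls = 0.
State is unnormalized: ∫|Ψ|² dx = 13.234, and ∫Ψ*·(−ħ² Ψ'') dx = 237.41, so ⟨p²⟩ = 237.41 / 13.234.
⟨p²⟩ = 17.939.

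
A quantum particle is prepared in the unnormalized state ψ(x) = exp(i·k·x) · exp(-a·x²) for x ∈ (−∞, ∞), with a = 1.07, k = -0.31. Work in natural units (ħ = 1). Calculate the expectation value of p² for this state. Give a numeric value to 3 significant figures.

1.17

p² ψ = −ħ² d²ψ/dx²; ⟨p²⟩ = −ħ² ∫ ψ*·ψ'' dx / ∫|ψ|² dx.
Gaussian moments: ∫x^(2j)·e^(−2ax²) dx = (2j−1)!!/(4a)^j · √(π/(2a)), odd powers integrate to 0; here √(π/(2a)) = 1.2116. Derivatives: ψ′ = (ik − 2ax)·ψ, ψ″ = ((ik − 2ax)² − 2a)·ψ; the odd-in-x pieces drop out.
State is unnormalized: ∫|ψ|² dx = 1.2116, and ∫ψ*·(−ħ² ψ'') dx = 1.4129, so ⟨p²⟩ = 1.4129 / 1.2116.
⟨p²⟩ = 1.1661.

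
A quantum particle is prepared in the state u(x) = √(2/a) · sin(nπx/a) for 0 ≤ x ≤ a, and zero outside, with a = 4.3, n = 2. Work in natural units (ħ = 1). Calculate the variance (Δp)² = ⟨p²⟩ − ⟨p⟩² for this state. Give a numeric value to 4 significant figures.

2.135

Compute ⟨p⟩ and ⟨p²⟩ separately; (Δp)² = ⟨p²⟩ − ⟨p⟩².
d/dx sin(nπx/a) = (nπ/a)·cos(nπx/a) and d²/dx² sin(nπx/a) = −(nπ/a)²·sin(nπx/a); on 0 ≤ x ≤ a, ∫sin²(nπx/a) dx = a/2 and ∫sin(nπx/a)·cos(nπx/a) dx = 0.
⟨p⟩ = 0.0000 and ⟨p²⟩ = 2.1351.
(Δp)² = 2.1351 − (0.0000)² = 2.1351.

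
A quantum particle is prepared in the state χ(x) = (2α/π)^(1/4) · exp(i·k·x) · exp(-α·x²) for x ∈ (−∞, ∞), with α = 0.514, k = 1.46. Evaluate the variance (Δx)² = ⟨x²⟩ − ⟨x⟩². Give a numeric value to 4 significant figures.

Compute ⟨x⟩ and ⟨x²⟩ separately, then (Δx)² = ⟨x²⟩ − ⟨x⟩².
Gaussian moments: ∫x^(2j)·e^(−2αx²) dx = (2j−1)!!/(4α)^j · √(π/(2α)), odd powers integrate to 0; here √(π/(2α)) = 1.7481.
⟨x⟩ = 0.0000 and ⟨x²⟩ = 0.48638.
(Δx)² = 0.48638 − (0.0000)² = 0.48638.

0.4864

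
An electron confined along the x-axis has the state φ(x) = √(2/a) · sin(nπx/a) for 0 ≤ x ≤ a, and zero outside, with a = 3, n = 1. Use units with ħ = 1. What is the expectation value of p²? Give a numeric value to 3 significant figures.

1.10

p² φ = −ħ² d²φ/dx²; ⟨p²⟩ = −ħ² ∫ φ*·φ'' dx.
d/dx sin(nπx/a) = (nπ/a)·cos(nπx/a) and d²/dx² sin(nπx/a) = −(nπ/a)²·sin(nπx/a); on 0 ≤ x ≤ a, ∫sin²(nπx/a) dx = a/2 and ∫sin(nπx/a)·cos(nπx/a) dx = 0.
⟨p²⟩ = 1.0966.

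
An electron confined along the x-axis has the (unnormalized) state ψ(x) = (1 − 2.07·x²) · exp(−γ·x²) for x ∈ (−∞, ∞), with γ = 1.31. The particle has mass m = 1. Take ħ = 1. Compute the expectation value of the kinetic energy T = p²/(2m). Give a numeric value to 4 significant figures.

2.784

T = −(ħ²/2m) d²/dx², so ⟨T⟩ = −(ħ²/2m) ∫ ψ*·ψ'' dx / ∫|ψ|² dx; with m = 1.
Expand each integrand as polynomial × e^(−2γx²) and use ∫x^(2j)·e^(−2γx²) dx = (2j−1)!!/(4γ)^j · √(π/(2γ)), odd powers → 0; here √(π/(2γ)) = 1.0950. Differentiate with the product rule, d/dx e^(−γx²) = −2γx·e^(−γx²).
State is unnormalized: ∫|ψ|² dx = 0.74252, and ∫ψ*·(−ħ²/2m · ψ'') dx = 2.0674, so ⟨T⟩ = 2.0674 / 0.74252.
⟨T⟩ = 2.7843.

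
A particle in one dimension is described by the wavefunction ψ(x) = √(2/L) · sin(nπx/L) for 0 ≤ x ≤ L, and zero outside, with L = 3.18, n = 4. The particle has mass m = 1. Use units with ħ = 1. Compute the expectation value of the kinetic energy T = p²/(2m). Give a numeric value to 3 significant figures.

7.81

T = −(ħ²/2m) d²/dx², so ⟨T⟩ = −(ħ²/2m) ∫ ψ*·ψ'' dx; with m = 1.
d/dx sin(nπx/L) = (nπ/L)·cos(nπx/L) and d²/dx² sin(nπx/L) = −(nπ/L)²·sin(nπx/L); on 0 ≤ x ≤ L, ∫sin²(nπx/L) dx = L/2 and ∫sin(nπx/L)·cos(nπx/L) dx = 0.
⟨T⟩ = 7.8079.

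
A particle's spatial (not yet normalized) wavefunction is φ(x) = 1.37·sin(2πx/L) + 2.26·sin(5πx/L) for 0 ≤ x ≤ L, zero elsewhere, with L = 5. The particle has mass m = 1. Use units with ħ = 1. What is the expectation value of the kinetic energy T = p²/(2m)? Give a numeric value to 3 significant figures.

T = −(ħ²/2m) d²/dx², so ⟨T⟩ = −(ħ²/2m) ∫ φ*·φ'' dx / ∫|φ|² dx; with m = 1.
d²/dx² sin(jπx/L) = −(jπ/L)²·sin(jπx/L); on 0 ≤ x ≤ L, ∫sin²(jπx/L) dx = L/2 and ∫sin(jπx/L)·sin(lπx/L) dx = 0 for j ≠ l, so only diagonal terms survive in ∫|φ|² and ∫φ·φ″; ∫φ·φ′ dx = [φ²/2] between the walls = 0.
State is unnormalized: ∫|φ|² dx = 17.461, and ∫φ*·(−ħ²/2m · φ'') dx = 66.717, so ⟨T⟩ = 66.717 / 17.461.
⟨T⟩ = 3.8209.

3.82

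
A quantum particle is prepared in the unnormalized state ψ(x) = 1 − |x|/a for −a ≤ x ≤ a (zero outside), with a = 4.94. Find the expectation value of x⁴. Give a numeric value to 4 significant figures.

17.02

⟨x⁴⟩ = ∫ x⁴·|ψ|² dx / ∫|ψ|² dx (integrals over the domain).
ψ is even, so ∫ over [−a, a] = 2∫₀ᵃ with ψ = 1 − x/a there: ∫₀ᵃ (1 − x/a)² dx = a/3, ∫₀ᵃ x²(1 − x/a)² dx = a³/30, ∫₀ᵃ x⁴(1 − x/a)² dx = a⁵/105.
State is unnormalized: ∫|ψ|² dx = 3.2933, and ∫ψ*·x⁴·ψ dx = 56.037, so ⟨x⁴⟩ = 56.037 / 3.2933.
⟨x⁴⟩ = 17.015.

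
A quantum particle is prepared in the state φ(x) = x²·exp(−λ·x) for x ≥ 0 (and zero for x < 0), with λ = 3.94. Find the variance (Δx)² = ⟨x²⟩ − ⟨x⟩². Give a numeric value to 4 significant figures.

Compute ⟨x⟩ and ⟨x²⟩ separately, then (Δx)² = ⟨x²⟩ − ⟨x⟩².
Every integrand reduces to terms xʲ·e^(−2λx) on [0, ∞); use ∫₀^∞ xʲ·e^(−2λx) dx = j!/(2λ)^(j+1).
Normalization: ∫|φ|² dx = 0.00078991.
⟨x⟩ = 0.63452 and ⟨x²⟩ = 0.48314.
(Δx)² = 0.48314 − (0.63452)² = 0.080523.

0.08052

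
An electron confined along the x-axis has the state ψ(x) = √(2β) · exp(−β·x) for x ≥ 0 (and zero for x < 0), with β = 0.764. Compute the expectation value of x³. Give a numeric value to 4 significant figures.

⟨x³⟩ = ∫ x³·|ψ|² dx (integrals over the domain).
Every integrand reduces to terms xʲ·e^(−2βx) on [0, ∞); use ∫₀^∞ xʲ·e^(−2βx) dx = j!/(2β)^(j+1).
⟨x³⟩ = 1.6818.

1.682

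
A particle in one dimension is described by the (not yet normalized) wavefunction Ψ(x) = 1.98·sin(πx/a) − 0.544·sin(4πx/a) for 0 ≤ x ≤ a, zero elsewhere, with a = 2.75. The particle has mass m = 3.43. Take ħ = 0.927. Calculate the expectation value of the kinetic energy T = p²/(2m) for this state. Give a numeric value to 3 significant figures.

T = −(ħ²/2m) d²/dx², so ⟨T⟩ = −(ħ²/2m) ∫ Ψ*·Ψ'' dx / ∫|Ψ|² dx; with m = 3.43.
d²/dx² sin(jπx/a) = −(jπ/a)²·sin(jπx/a); on 0 ≤ x ≤ a, ∫sin²(jπx/a) dx = a/2 and ∫sin(jπx/a)·sin(lπx/a) dx = 0 for j ≠ l, so only diagonal terms survive in ∫|Ψ|² and ∫Ψ·Ψ″; ∫Ψ·Ψ′ dx = [Ψ²/2] between the walls = 0.
State is unnormalized: ∫|Ψ|² dx = 5.7975, and ∫Ψ*·(−ħ²/2m · Ψ'') dx = 1.9456, so ⟨T⟩ = 1.9456 / 5.7975.
⟨T⟩ = 0.33560.

0.336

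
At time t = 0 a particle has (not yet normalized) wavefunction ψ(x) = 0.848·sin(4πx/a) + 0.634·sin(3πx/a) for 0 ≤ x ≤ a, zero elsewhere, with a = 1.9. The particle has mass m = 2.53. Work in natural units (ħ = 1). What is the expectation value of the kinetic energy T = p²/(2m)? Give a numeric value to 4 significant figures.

7.289

T = −(ħ²/2m) d²/dx², so ⟨T⟩ = −(ħ²/2m) ∫ ψ*·ψ'' dx / ∫|ψ|² dx; with m = 2.53.
d²/dx² sin(jπx/a) = −(jπ/a)²·sin(jπx/a); on 0 ≤ x ≤ a, ∫sin²(jπx/a) dx = a/2 and ∫sin(jπx/a)·sin(lπx/a) dx = 0 for j ≠ l, so only diagonal terms survive in ∫|ψ|² and ∫ψ·ψ″; ∫ψ·ψ′ dx = [ψ²/2] between the walls = 0.
State is unnormalized: ∫|ψ|² dx = 1.0650, and ∫ψ*·(−ħ²/2m · ψ'') dx = 7.7627, so ⟨T⟩ = 7.7627 / 1.0650.
⟨T⟩ = 7.2888.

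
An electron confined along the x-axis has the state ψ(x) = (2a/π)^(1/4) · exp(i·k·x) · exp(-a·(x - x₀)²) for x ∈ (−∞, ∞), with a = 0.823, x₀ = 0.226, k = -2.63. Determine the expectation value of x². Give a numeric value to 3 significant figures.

⟨x²⟩ = ∫ x²·|ψ|² dx (integrals over the domain).
Gaussian moments (u = x − x₀): ∫u^(2j)·e^(−2au²) du = (2j−1)!!/(4a)^j · √(π/(2a)), odd powers integrate to 0; here √(π/(2a)) = 1.3815.
⟨x²⟩ = 0.35484.

0.355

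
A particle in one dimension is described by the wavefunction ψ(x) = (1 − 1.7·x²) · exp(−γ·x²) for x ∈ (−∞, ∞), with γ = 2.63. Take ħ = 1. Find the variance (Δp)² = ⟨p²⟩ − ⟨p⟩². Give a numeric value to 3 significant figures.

Compute ⟨p⟩ and ⟨p²⟩ separately; (Δp)² = ⟨p²⟩ − ⟨p⟩².
Expand each integrand as polynomial × e^(−2γx²) and use ∫x^(2j)·e^(−2γx²) dx = (2j−1)!!/(4γ)^j · √(π/(2γ)), odd powers → 0; here √(π/(2γ)) = 0.77283. Differentiate with the product rule, d/dx e^(−γx²) = −2γx·e^(−γx²).
Normalization: ∫|ψ|² dx = 0.58360.
⟨p⟩ = 0.0000 and ⟨p²⟩ = 5.2450.
(Δp)² = 5.2450 − (0.0000)² = 5.2450.

5.25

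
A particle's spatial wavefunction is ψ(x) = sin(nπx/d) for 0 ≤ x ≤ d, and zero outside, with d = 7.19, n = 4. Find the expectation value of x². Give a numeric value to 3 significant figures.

⟨x²⟩ = ∫ x²·|ψ|² dx / ∫|ψ|² dx (integrals over the domain).
With sin²θ = (1 − cos2θ)/2 on 0 ≤ x ≤ d: ∫sin²(nπx/d) dx = d/2, ∫x·sin²(nπx/d) dx = d²/4, ∫x²·sin²(nπx/d) dx = d³·(1/6 − 1/(4n²π²)); higher powers xᵏ the same way, integrating xᵏ·cos(2nπx/d) by parts.
State is unnormalized: ∫|ψ|² dx = 3.5950, and ∫ψ*·x²·ψ dx = 61.361, so ⟨x²⟩ = 61.361 / 3.5950.
⟨x²⟩ = 17.068.

17.1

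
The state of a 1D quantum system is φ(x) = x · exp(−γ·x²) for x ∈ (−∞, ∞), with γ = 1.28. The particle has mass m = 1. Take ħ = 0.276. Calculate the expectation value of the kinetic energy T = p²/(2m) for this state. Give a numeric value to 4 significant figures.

0.1463

T = −(ħ²/2m) d²/dx², so ⟨T⟩ = −(ħ²/2m) ∫ φ*·φ'' dx / ∫|φ|² dx; with m = 1.
Expand each integrand as polynomial × e^(−2γx²) and use ∫x^(2j)·e^(−2γx²) dx = (2j−1)!!/(4γ)^j · √(π/(2γ)), odd powers → 0; here √(π/(2γ)) = 1.1078. Differentiate with the product rule, d/dx e^(−γx²) = −2γx·e^(−γx²).
State is unnormalized: ∫|φ|² dx = 0.21636, and ∫φ*·(−ħ²/2m · φ'') dx = 0.031645, so ⟨T⟩ = 0.031645 / 0.21636.
⟨T⟩ = 0.14626.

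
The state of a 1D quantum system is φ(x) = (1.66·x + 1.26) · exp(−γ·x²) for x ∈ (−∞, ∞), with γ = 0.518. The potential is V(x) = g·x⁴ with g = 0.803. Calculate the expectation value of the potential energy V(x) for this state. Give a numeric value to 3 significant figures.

⟨V⟩ = ∫ V(x)·|φ|² dx / ∫|φ|² dx.
Expand each integrand as polynomial × e^(−2γx²) and use ∫x^(2j)·e^(−2γx²) dx = (2j−1)!!/(4γ)^j · √(π/(2γ)), odd powers → 0; here √(π/(2γ)) = 1.7414.
State is unnormalized: ∫|φ|² dx = 5.0805, and ∫φ*·V(x)·φ dx = 8.0488, so ⟨V⟩ = 8.0488 / 5.0805.
⟨V⟩ = 1.5842.

1.58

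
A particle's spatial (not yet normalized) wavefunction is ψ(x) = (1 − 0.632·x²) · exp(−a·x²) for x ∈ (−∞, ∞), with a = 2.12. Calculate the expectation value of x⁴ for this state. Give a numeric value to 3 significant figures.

0.0216

⟨x⁴⟩ = ∫ x⁴·|ψ|² dx / ∫|ψ|² dx (integrals over the domain).
Expand each integrand as polynomial × e^(−2ax²) and use ∫x^(2j)·e^(−2ax²) dx = (2j−1)!!/(4a)^j · √(π/(2a)), odd powers → 0; here √(π/(2a)) = 0.86078.
State is unnormalized: ∫|ψ|² dx = 0.74682, and ∫ψ*·x⁴·ψ dx = 0.016128, so ⟨x⁴⟩ = 0.016128 / 0.74682.
⟨x⁴⟩ = 0.021596.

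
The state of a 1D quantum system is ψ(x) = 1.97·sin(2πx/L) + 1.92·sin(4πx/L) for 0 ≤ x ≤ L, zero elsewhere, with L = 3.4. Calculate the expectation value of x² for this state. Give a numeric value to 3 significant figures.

⟨x²⟩ = ∫ x²·|ψ|² dx / ∫|ψ|² dx (integrals over the domain).
On 0 ≤ x ≤ L (j ≠ l): ∫sin²(jπx/L) dx = L/2, ∫sin(jπx/L)·sin(lπx/L) dx = 0; diagonal moments ∫x·sin²(jπx/L) dx = L²/4, ∫x²·sin²(jπx/L) dx = L³·(1/6 − 1/(4j²π²)); cross terms ∫x·sin(jπx/L)·sin(lπx/L) dx = 0 for j + l even and −4jlL²/(π²(j² − l²)²) for j + l odd, ∫x²·sin(jπx/L)·sin(lπx/L) dx = (−1)^(j+l)·4jlL³/(π²(j² − l²)²); higher powers the same way via product-to-sum and parts.
State is unnormalized: ∫|ψ|² dx = 12.864, and ∫ψ*·x²·ψ dx = 55.070, so ⟨x²⟩ = 55.070 / 12.864.
⟨x²⟩ = 4.2808.

4.28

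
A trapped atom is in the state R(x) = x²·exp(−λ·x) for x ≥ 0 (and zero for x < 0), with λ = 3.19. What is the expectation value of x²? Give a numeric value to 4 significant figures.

0.7370

⟨x²⟩ = ∫ x²·|R|² dx / ∫|R|² dx (integrals over the domain).
Every integrand reduces to terms xʲ·e^(−2λx) on [0, ∞); use ∫₀^∞ xʲ·e^(−2λx) dx = j!/(2λ)^(j+1).
State is unnormalized: ∫|R|² dx = 0.0022704, and ∫R*·x²·R dx = 0.0016734, so ⟨x²⟩ = 0.0016734 / 0.0022704.
⟨x²⟩ = 0.73702.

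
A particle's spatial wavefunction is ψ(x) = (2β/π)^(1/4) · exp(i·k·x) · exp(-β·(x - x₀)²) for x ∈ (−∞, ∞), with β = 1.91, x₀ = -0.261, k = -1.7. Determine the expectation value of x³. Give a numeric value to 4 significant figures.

⟨x³⟩ = ∫ x³·|ψ|² dx (integrals over the domain).
Gaussian moments (u = x − x₀): ∫u^(2j)·e^(−2βu²) du = (2j−1)!!/(4β)^j · √(π/(2β)), odd powers integrate to 0; here √(π/(2β)) = 0.90687.
⟨x³⟩ = -0.12027.

-0.1203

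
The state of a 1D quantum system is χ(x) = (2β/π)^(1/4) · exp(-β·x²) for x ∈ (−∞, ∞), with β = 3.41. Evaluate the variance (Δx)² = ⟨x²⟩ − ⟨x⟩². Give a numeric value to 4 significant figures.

0.07331

Compute ⟨x⟩ and ⟨x²⟩ separately, then (Δx)² = ⟨x²⟩ − ⟨x⟩².
Gaussian moments: ∫x^(2j)·e^(−2βx²) dx = (2j−1)!!/(4β)^j · √(π/(2β)), odd powers integrate to 0; here √(π/(2β)) = 0.67871.
⟨x⟩ = 0.0000 and ⟨x²⟩ = 0.073314.
(Δx)² = 0.073314 − (0.0000)² = 0.073314.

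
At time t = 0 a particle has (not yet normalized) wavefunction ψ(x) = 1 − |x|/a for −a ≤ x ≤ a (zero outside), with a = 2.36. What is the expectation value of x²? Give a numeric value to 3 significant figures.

⟨x²⟩ = ∫ x²·|ψ|² dx / ∫|ψ|² dx (integrals over the domain).
ψ is even, so ∫ over [−a, a] = 2∫₀ᵃ with ψ = 1 − x/a there: ∫₀ᵃ (1 − x/a)² dx = a/3, ∫₀ᵃ x²(1 − x/a)² dx = a³/30, ∫₀ᵃ x⁴(1 − x/a)² dx = a⁵/105.
State is unnormalized: ∫|ψ|² dx = 1.5733, and ∫ψ*·x²·ψ dx = 0.87628, so ⟨x²⟩ = 0.87628 / 1.5733.
⟨x²⟩ = 0.55696.

0.557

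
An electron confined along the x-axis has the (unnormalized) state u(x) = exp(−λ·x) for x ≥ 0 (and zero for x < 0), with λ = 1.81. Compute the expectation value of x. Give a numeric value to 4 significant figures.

0.2762

⟨x⟩ = ∫ x·|u|² dx / ∫|u|² dx (integrals over the domain).
Every integrand reduces to terms xʲ·e^(−2λx) on [0, ∞); use ∫₀^∞ xʲ·e^(−2λx) dx = j!/(2λ)^(j+1).
State is unnormalized: ∫|u|² dx = 0.27624, and ∫u*·x·u dx = 0.076310, so ⟨x⟩ = 0.076310 / 0.27624.
⟨x⟩ = 0.27624.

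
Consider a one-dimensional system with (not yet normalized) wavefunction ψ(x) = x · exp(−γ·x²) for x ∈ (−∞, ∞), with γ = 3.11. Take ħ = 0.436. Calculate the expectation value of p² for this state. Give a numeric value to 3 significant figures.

1.77

p² ψ = −ħ² d²ψ/dx²; ⟨p²⟩ = −ħ² ∫ ψ*·ψ'' dx / ∫|ψ|² dx.
Expand each integrand as polynomial × e^(−2γx²) and use ∫x^(2j)·e^(−2γx²) dx = (2j−1)!!/(4γ)^j · √(π/(2γ)), odd powers → 0; here √(π/(2γ)) = 0.71069. Differentiate with the product rule, d/dx e^(−γx²) = −2γx·e^(−γx²).
State is unnormalized: ∫|ψ|² dx = 0.057129, and ∫ψ*·(−ħ² ψ'') dx = 0.10132, so ⟨p²⟩ = 0.10132 / 0.057129.
⟨p²⟩ = 1.7736.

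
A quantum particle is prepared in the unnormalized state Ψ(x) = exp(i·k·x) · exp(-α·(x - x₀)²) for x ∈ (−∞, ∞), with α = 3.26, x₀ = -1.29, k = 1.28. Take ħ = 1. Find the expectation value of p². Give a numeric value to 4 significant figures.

p² Ψ = −ħ² d²Ψ/dx²; ⟨p²⟩ = −ħ² ∫ Ψ*·Ψ'' dx / ∫|Ψ|² dx.
Gaussian moments (u = x − x₀): ∫u^(2j)·e^(−2αu²) du = (2j−1)!!/(4α)^j · √(π/(2α)), odd powers integrate to 0; here √(π/(2α)) = 0.69415. Derivatives: Ψ′ = (ik − 2αu)·Ψ, Ψ″ = ((ik − 2αu)² − 2α)·Ψ; the odd-in-u pieces drop out.
State is unnormalized: ∫|Ψ|² dx = 0.69415, and ∫Ψ*·(−ħ² Ψ'') dx = 3.4002, so ⟨p²⟩ = 3.4002 / 0.69415.
⟨p²⟩ = 4.8984.

4.898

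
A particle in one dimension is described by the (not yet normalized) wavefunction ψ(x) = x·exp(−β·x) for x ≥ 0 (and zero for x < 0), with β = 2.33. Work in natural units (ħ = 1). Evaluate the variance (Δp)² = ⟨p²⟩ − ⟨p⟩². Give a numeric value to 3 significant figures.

5.43

Compute ⟨p⟩ and ⟨p²⟩ separately; (Δp)² = ⟨p²⟩ − ⟨p⟩².
Differentiate x·exp(−β·x) with the product rule; every integrand then reduces to terms xʲ·e^(−2βx) on [0, ∞), with ∫₀^∞ xʲ·e^(−2βx) dx = j!/(2β)^(j+1).
Normalization: ∫|ψ|² dx = 0.019764.
⟨p⟩ = 0.0000 and ⟨p²⟩ = 5.4289.
(Δp)² = 5.4289 − (0.0000)² = 5.4289.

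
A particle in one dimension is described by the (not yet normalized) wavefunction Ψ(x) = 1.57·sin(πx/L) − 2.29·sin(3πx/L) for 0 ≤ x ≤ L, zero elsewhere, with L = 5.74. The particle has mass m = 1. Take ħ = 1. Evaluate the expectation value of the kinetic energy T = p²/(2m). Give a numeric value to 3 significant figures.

0.965

T = −(ħ²/2m) d²/dx², so ⟨T⟩ = −(ħ²/2m) ∫ Ψ*·Ψ'' dx / ∫|Ψ|² dx; with m = 1.
d²/dx² sin(jπx/L) = −(jπ/L)²·sin(jπx/L); on 0 ≤ x ≤ L, ∫sin²(jπx/L) dx = L/2 and ∫sin(jπx/L)·sin(lπx/L) dx = 0 for j ≠ l, so only diagonal terms survive in ∫|Ψ|² and ∫Ψ·Ψ″; ∫Ψ·Ψ′ dx = [Ψ²/2] between the walls = 0.
State is unnormalized: ∫|Ψ|² dx = 22.125, and ∫Ψ*·(−ħ²/2m · Ψ'') dx = 21.348, so ⟨T⟩ = 21.348 / 22.125.
⟨T⟩ = 0.96487.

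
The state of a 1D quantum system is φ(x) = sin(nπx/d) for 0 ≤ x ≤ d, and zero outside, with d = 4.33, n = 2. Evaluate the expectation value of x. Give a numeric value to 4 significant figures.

⟨x⟩ = ∫ x·|φ|² dx / ∫|φ|² dx (integrals over the domain).
With sin²θ = (1 − cos2θ)/2 on 0 ≤ x ≤ d: ∫sin²(nπx/d) dx = d/2, ∫x·sin²(nπx/d) dx = d²/4, ∫x²·sin²(nπx/d) dx = d³·(1/6 − 1/(4n²π²)); higher powers xᵏ the same way, integrating xᵏ·cos(2nπx/d) by parts.
State is unnormalized: ∫|φ|² dx = 2.1650, and ∫φ*·x·φ dx = 4.6872, so ⟨x⟩ = 4.6872 / 2.1650.
⟨x⟩ = 2.1650.

2.165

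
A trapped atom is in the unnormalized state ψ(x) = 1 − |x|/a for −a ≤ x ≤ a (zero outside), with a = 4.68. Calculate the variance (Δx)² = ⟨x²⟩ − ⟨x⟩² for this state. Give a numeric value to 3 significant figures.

Compute ⟨x⟩ and ⟨x²⟩ separately, then (Δx)² = ⟨x²⟩ − ⟨x⟩².
ψ is even, so ∫ over [−a, a] = 2∫₀ᵃ with ψ = 1 − x/a there: ∫₀ᵃ (1 − x/a)² dx = a/3, ∫₀ᵃ x²(1 − x/a)² dx = a³/30, ∫₀ᵃ x⁴(1 − x/a)² dx = a⁵/105.
Normalization: ∫|ψ|² dx = 3.1200.
⟨x⟩ = 0.0000 and ⟨x²⟩ = 2.1902.
(Δx)² = 2.1902 − (0.0000)² = 2.1902.

2.19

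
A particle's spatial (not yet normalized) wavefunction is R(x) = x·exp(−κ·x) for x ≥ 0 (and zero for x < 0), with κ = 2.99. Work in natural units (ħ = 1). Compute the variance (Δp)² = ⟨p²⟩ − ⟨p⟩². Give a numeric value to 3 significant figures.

8.94

Compute ⟨p⟩ and ⟨p²⟩ separately; (Δp)² = ⟨p²⟩ − ⟨p⟩².
Differentiate x·exp(−κ·x) with the product rule; every integrand then reduces to terms xʲ·e^(−2κx) on [0, ∞), with ∫₀^∞ xʲ·e^(−2κx) dx = j!/(2κ)^(j+1).
Normalization: ∫|R|² dx = 0.0093525.
⟨p⟩ = 0.0000 and ⟨p²⟩ = 8.9401.
(Δp)² = 8.9401 − (0.0000)² = 8.9401.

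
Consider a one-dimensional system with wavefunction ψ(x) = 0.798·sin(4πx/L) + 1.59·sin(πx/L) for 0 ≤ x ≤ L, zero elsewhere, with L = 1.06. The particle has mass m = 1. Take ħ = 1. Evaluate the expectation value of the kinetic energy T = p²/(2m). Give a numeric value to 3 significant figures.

17.6

T = −(ħ²/2m) d²/dx², so ⟨T⟩ = −(ħ²/2m) ∫ ψ*·ψ'' dx / ∫|ψ|² dx; with m = 1.
d²/dx² sin(jπx/L) = −(jπ/L)²·sin(jπx/L); on 0 ≤ x ≤ L, ∫sin²(jπx/L) dx = L/2 and ∫sin(jπx/L)·sin(lπx/L) dx = 0 for j ≠ l, so only diagonal terms survive in ∫|ψ|² and ∫ψ·ψ″; ∫ψ·ψ′ dx = [ψ²/2] between the walls = 0.
State is unnormalized: ∫|ψ|² dx = 1.6774, and ∫ψ*·(−ħ²/2m · ψ'') dx = 29.602, so ⟨T⟩ = 29.602 / 1.6774.
⟨T⟩ = 17.647.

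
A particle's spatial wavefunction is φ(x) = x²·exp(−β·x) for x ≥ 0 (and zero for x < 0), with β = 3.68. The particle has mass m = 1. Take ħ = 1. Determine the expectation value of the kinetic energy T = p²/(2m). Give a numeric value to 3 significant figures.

T = −(ħ²/2m) d²/dx², so ⟨T⟩ = −(ħ²/2m) ∫ φ*·φ'' dx / ∫|φ|² dx; with m = 1.
Differentiate x²·exp(−β·x) with the product rule; every integrand then reduces to terms xʲ·e^(−2βx) on [0, ∞), with ∫₀^∞ xʲ·e^(−2βx) dx = j!/(2β)^(j+1).
State is unnormalized: ∫|φ|² dx = 0.0011113, and ∫φ*·(−ħ²/2m · φ'') dx = 0.0025082, so ⟨T⟩ = 0.0025082 / 0.0011113.
⟨T⟩ = 2.2571.

2.26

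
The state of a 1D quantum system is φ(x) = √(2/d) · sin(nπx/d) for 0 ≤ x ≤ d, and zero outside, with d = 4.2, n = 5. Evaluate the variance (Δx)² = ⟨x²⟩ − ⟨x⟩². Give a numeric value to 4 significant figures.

Compute ⟨x⟩ and ⟨x²⟩ separately, then (Δx)² = ⟨x²⟩ − ⟨x⟩².
With sin²θ = (1 − cos2θ)/2 on 0 ≤ x ≤ d: ∫sin²(nπx/d) dx = d/2, ∫x·sin²(nπx/d) dx = d²/4, ∫x²·sin²(nπx/d) dx = d³·(1/6 − 1/(4n²π²)); higher powers xᵏ the same way, integrating xᵏ·cos(2nπx/d) by parts.
⟨x⟩ = 2.1000 and ⟨x²⟩ = 5.8443.
(Δx)² = 5.8443 − (2.1000)² = 1.4343.

1.434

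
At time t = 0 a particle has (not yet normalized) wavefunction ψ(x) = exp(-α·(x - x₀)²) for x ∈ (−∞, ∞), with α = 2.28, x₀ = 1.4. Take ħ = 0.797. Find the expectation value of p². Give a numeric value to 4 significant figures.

1.448

p² ψ = −ħ² d²ψ/dx²; ⟨p²⟩ = −ħ² ∫ ψ*·ψ'' dx / ∫|ψ|² dx.
Gaussian moments (u = x − x₀): ∫u^(2j)·e^(−2αu²) du = (2j−1)!!/(4α)^j · √(π/(2α)), odd powers integrate to 0; here √(π/(2α)) = 0.83003. Derivatives: d/dx e^(−αu²) = −2αu·e^(−αu²), d²/dx² e^(−αu²) = (4α²u² − 2α)·e^(−αu²).
State is unnormalized: ∫|ψ|² dx = 0.83003, and ∫ψ*·(−ħ² ψ'') dx = 1.2021, so ⟨p²⟩ = 1.2021 / 0.83003.
⟨p²⟩ = 1.4483.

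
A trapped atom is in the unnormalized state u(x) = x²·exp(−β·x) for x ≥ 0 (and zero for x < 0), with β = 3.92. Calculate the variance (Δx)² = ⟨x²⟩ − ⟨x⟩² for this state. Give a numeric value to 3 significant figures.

Compute ⟨x⟩ and ⟨x²⟩ separately, then (Δx)² = ⟨x²⟩ − ⟨x⟩².
Every integrand reduces to terms xʲ·e^(−2βx) on [0, ∞); use ∫₀^∞ xʲ·e^(−2βx) dx = j!/(2β)^(j+1).
Normalization: ∫|u|² dx = 0.00081027.
⟨x⟩ = 0.63776 and ⟨x²⟩ = 0.48808.
(Δx)² = 0.48808 − (0.63776)² = 0.081346.

0.0813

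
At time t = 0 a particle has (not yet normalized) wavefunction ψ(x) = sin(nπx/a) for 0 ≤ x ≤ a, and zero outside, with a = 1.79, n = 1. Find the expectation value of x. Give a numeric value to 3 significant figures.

⟨x⟩ = ∫ x·|ψ|² dx / ∫|ψ|² dx (integrals over the domain).
With sin²θ = (1 − cos2θ)/2 on 0 ≤ x ≤ a: ∫sin²(nπx/a) dx = a/2, ∫x·sin²(nπx/a) dx = a²/4, ∫x²·sin²(nπx/a) dx = a³·(1/6 − 1/(4n²π²)); higher powers xᵏ the same way, integrating xᵏ·cos(2nπx/a) by parts.
State is unnormalized: ∫|ψ|² dx = 0.89500, and ∫ψ*·x·ψ dx = 0.80103, so ⟨x⟩ = 0.80103 / 0.89500.
⟨x⟩ = 0.89500.

0.895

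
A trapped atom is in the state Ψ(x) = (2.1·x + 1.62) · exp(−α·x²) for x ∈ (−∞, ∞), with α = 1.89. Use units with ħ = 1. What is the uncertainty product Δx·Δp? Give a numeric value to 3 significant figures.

Δx = √(⟨x²⟩−⟨x⟩²), Δp = √(⟨p²⟩−⟨p⟩²).
Expand each integrand as polynomial × e^(−2αx²) and use ∫x^(2j)·e^(−2αx²) dx = (2j−1)!!/(4α)^j · √(π/(2α)), odd powers → 0; here √(π/(2α)) = 0.91165. Differentiate with the product rule, d/dx e^(−αx²) = −2αx·e^(−αx²).
Normalization: ∫|Ψ|² dx = 2.9243.
⟨x⟩ = 0.28057, ⟨x²⟩ = 0.18038 ⇒ Δx = 0.31885.
⟨p⟩ = 0.0000, ⟨p²⟩ = 2.5774 ⇒ Δp = 1.6054.
Δx·Δp = 0.51189.

0.512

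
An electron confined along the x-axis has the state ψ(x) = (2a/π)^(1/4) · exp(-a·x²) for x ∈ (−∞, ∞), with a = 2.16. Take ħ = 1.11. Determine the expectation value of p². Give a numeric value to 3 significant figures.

2.66

p² ψ = −ħ² d²ψ/dx²; ⟨p²⟩ = −ħ² ∫ ψ*·ψ'' dx.
Gaussian moments: ∫x^(2j)·e^(−2ax²) dx = (2j−1)!!/(4a)^j · √(π/(2a)), odd powers integrate to 0; here √(π/(2a)) = 0.85277. Derivatives: d/dx e^(−ax²) = −2ax·e^(−ax²), d²/dx² e^(−ax²) = (4a²x² − 2a)·e^(−ax²).
⟨p²⟩ = 2.6613.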